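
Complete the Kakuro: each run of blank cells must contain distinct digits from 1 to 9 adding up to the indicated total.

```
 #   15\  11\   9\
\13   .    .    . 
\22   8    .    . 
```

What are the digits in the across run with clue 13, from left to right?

7 2 4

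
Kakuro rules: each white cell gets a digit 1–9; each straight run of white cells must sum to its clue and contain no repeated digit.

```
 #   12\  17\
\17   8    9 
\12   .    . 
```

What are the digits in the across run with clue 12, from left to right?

4 8

17 in 2 cells must be {8,9}.
R2C1 = 12 − 8 = 4 completes the 12 down.
R2C2 = 12 − 4 = 8 completes the 12 across.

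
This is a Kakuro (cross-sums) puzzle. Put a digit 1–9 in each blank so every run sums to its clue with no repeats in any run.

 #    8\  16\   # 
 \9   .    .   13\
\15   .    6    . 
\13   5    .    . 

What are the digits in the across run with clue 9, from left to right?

1 8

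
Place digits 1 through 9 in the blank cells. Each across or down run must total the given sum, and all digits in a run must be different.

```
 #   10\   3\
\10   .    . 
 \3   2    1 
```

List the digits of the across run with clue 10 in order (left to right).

8 2

3 in 2 cells must be {1,2}.
R1C1 = 10 − 2 = 8 completes the 10 down.
R1C2 = 10 − 8 = 2 completes the 10 across.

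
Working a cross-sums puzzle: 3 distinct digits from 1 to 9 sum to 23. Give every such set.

{6,8,9}

3 distinct digits from 1–9 sum between 6 and 24.
Only one set works: {6,8,9}.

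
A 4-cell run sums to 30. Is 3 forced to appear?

The only way to make 30 from 4 distinct digits is {6,7,8,9}, which does not contain 3.

No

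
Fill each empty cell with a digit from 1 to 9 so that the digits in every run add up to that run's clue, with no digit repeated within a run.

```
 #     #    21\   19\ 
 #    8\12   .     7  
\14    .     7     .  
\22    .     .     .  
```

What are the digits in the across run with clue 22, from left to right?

5 9 8

R1C2 = 12 − 7 = 5 completes the 12 across.
R3C2 = 21 − 12 = 9 completes the 21 down.
Given what's placed, R3C3 must be 8 to fit the 22 across and 19 down.
R2C3 = 19 − 15 = 4 completes the 19 down.
R3C1 = 22 − 17 = 5 completes the 22 across.
R2C1 = 14 − 11 = 3 completes the 14 across.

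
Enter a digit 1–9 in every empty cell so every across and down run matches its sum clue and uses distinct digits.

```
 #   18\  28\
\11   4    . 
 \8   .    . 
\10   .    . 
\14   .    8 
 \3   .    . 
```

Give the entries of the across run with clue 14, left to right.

3 in 2 cells must be {1,2}.
R1C2 = 11 − 4 = 7 completes the 11 across.
R4C1 = 14 − 8 = 6 completes the 14 across.

6 8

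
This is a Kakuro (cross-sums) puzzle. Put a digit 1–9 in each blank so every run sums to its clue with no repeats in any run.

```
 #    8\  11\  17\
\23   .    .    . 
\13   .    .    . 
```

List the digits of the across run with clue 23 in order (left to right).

6, 8, 9

23 in 3 cells must be {6,8,9}; 17 in 2 cells must be {8,9}.
The 23 across and the 8 down share only 6, so R1C1 = 6.
R2C1 = 8 − 6 = 2 completes the 8 down.
Given what's placed, R2C3 must be 8 to fit the 13 across and 17 down.
R1C3 = 17 − 8 = 9 completes the 17 down.
R2C2 = 13 − 10 = 3 completes the 13 across.
R1C2 = 23 − 15 = 8 completes the 23 across.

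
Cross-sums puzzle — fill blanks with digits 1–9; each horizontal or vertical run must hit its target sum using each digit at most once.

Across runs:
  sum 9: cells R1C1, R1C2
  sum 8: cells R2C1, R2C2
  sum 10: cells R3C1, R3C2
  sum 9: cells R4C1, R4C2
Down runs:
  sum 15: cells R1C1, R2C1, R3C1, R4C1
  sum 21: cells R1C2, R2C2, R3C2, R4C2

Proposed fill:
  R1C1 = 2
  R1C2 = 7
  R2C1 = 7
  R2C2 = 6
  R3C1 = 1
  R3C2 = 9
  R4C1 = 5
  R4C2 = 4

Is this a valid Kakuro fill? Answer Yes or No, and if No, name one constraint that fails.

No — the down run R1C2–R4C2 sums to 26, not 21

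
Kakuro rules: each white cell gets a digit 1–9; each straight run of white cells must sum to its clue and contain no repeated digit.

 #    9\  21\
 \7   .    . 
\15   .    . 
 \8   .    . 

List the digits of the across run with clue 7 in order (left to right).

2, 5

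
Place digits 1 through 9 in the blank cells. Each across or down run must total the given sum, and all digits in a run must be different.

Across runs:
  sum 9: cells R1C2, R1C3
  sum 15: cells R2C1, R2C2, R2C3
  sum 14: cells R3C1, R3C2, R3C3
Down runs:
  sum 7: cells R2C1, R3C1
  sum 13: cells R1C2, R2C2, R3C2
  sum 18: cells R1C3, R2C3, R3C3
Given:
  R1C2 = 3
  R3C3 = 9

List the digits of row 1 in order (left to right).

3, 6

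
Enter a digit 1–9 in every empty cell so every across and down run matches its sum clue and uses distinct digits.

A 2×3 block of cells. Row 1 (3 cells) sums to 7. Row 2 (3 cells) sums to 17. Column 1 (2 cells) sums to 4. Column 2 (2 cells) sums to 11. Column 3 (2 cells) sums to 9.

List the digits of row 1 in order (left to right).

1 2 4

7 in 3 cells must be {1,2,4}; 4 in 2 cells must be {1,3}.
The 7 across and the 4 down share only 1, so (1,1) = 1.
(2,1) = 4 − 1 = 3 completes the 4 down.
Nothing is forced directly, so branch on (1,2), whose candidates are 2 or 4. If (1,2) = 4: that forces (1,3) = 2, after which (2,2) would have to be in {5,6,8,9} for the 17 across but in {7} for the 11 down — contradiction. So (1,2) = 2.
(1,3) = 7 − 3 = 4 completes the 7 across.
(2,2) = 11 − 2 = 9 completes the 11 down.
(2,3) = 17 − 12 = 5 completes the 17 across.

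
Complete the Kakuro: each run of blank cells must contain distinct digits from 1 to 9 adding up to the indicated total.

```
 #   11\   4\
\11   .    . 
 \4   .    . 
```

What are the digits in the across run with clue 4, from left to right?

4 in 2 cells must be {1,3}.
The 11 across and the 4 down share only 3, so R1C2 = 3.
The 4 across and the 11 down share only 3, so R2C1 = 3.
R2C2 = 4 − 3 = 1 completes the 4 across.
R1C1 = 11 − 3 = 8 completes the 11 across.

3, 1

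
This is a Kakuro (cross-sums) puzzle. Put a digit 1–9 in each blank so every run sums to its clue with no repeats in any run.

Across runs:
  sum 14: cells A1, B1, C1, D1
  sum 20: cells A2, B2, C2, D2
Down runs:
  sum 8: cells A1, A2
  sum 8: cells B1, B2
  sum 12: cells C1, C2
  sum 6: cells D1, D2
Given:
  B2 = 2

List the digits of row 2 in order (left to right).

6 2 7 5

B1 = 8 − 2 = 6 completes the 8 down.
Nothing is forced directly, so branch on D2, whose candidates are 1 or 4 or 5. If D2 = 1: that forces D1 = 5, after which A2 would have to be in {8,9} for the 20 across but in {1,2,3,5,6,7} for the 8 down — contradiction. If D2 = 4: that forces D1 = 2, C1 = 5, after which C2 would have to be in {5,6,8,9} for the 20 across but in {7} for the 12 down — contradiction. So D2 = 5.
D1 = 6 − 5 = 1 completes the 6 down.
Nothing is forced directly, so branch on A2, whose candidates are 6 or 7. If A2 = 7: then A1 would have to be in {2,3,4,5} for the 14 across but in {1} for the 8 down — contradiction. So A2 = 6.
A1 = 8 − 6 = 2 completes the 8 down.
C1 = 14 − 9 = 5 completes the 14 across.
C2 = 20 − 13 = 7 completes the 20 across.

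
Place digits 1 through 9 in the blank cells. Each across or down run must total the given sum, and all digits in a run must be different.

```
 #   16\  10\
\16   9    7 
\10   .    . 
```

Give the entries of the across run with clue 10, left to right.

7 3

16 in 2 cells must be {7,9}.
R2C1 = 16 − 9 = 7 completes the 16 down.
R2C2 = 10 − 7 = 3 completes the 10 across.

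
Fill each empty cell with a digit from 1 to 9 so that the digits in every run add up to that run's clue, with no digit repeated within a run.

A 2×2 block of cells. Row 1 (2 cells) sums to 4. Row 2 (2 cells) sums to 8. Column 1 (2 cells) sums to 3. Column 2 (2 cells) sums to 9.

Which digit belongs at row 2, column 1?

2

4 in 2 cells must be {1,3}; 3 in 2 cells must be {1,2}.
The 4 across and the 3 down share only 1, so (1,1) = 1.
(1,2) = 4 − 1 = 3 completes the 4 across.
(2,1) = 3 − 1 = 2 completes the 3 down.
(2,2) = 8 − 2 = 6 completes the 8 across.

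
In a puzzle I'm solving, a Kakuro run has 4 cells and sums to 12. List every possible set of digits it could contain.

{1,2,3,6}; {1,2,4,5}

4 distinct digits from 1–9 sum between 10 and 30.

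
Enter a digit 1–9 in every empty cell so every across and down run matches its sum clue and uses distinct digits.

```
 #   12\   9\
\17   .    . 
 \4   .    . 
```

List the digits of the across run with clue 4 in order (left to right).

3 1

17 in 2 cells must be {8,9}; 4 in 2 cells must be {1,3}.
The 17 across and the 9 down share only 8, so R1C2 = 8.
The 4 across and the 12 down share only 3, so R2C1 = 3.
R2C2 = 4 − 3 = 1 completes the 4 across.
R1C1 = 17 − 8 = 9 completes the 17 across.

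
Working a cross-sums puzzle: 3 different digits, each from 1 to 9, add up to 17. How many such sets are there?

3 distinct digits from 1–9 sum between 6 and 24.

7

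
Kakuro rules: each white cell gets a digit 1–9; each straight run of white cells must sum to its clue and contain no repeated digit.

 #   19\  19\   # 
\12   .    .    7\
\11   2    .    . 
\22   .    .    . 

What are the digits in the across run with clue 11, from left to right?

2 8 1

Nothing is forced directly, so branch on R3C3, whose candidates are 5 or 6. If R3C3 = 5: then R2C3 would have to be in {1,3,4,5,6,8} for the 11 across but in {2} for the 7 down — contradiction. So R3C3 = 6.
R2C3 = 7 − 6 = 1 completes the 7 down.
Given what's placed, R3C1 must be 9 to fit the 22 across and 19 down.
R3C2 = 22 − 15 = 7 completes the 22 across.
R1C1 = 19 − 11 = 8 completes the 19 down.
R1C2 = 12 − 8 = 4 completes the 12 across.
R2C2 = 11 − 3 = 8 completes the 11 across.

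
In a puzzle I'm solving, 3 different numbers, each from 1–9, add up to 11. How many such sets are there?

5

3 distinct digits from 1–9 sum between 6 and 24.
Enumerating: {1,2,8}, {1,3,7}, {1,4,6}, {2,3,6}, {2,4,5}.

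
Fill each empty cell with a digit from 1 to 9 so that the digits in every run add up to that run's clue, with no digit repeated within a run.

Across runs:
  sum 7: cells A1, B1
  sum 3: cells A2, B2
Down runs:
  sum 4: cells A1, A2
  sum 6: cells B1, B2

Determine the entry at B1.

3 in 2 cells must be {1,2}; 4 in 2 cells must be {1,3}.
The 3 across and the 4 down share only 1, so A2 = 1.
B2 = 3 − 1 = 2 completes the 3 across.
A1 = 4 − 1 = 3 completes the 4 down.
B1 = 7 − 3 = 4 completes the 7 across.

4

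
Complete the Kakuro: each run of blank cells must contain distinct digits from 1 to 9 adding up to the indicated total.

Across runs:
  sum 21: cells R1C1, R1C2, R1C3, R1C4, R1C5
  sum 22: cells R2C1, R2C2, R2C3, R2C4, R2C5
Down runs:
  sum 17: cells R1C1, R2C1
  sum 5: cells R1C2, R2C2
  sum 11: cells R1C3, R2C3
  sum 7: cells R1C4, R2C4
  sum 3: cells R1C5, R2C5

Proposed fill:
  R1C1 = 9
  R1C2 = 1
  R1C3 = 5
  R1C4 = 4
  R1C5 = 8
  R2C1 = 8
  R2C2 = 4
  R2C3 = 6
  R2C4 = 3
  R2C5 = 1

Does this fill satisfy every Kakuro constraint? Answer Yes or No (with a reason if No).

No — the down run R1C5–R2C5 sums to 9, not 3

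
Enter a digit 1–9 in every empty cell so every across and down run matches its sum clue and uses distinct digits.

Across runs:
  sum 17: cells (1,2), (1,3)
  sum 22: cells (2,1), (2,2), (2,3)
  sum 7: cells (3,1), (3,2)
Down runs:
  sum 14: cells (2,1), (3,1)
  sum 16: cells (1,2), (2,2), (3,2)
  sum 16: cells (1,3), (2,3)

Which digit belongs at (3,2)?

2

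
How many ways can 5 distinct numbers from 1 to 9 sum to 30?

6

5 distinct digits from 1–9 sum between 15 and 35.
Enumerating: {1,5,7,8,9}, {2,4,7,8,9}, {2,5,6,8,9}, {3,4,6,8,9}, {3,5,6,7,9}, {4,5,6,7,8}.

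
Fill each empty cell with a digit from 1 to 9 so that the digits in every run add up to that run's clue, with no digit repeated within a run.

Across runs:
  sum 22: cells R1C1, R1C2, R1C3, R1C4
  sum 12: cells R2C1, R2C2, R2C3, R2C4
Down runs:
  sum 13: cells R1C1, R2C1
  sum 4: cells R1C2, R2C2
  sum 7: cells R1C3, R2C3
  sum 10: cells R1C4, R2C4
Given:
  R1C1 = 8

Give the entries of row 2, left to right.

4 in 2 cells must be {1,3}.
R2C1 = 13 − 8 = 5 completes the 13 down.
Given what's placed, R2C2 must be 1 to fit the 12 across and 4 down.
R1C2 = 4 − 1 = 3 completes the 4 down.
Nothing is forced directly, so branch on R2C3, whose candidates are 2 or 4. If R2C3 = 4: then R1C3 would have to be in {2,4,5,6,7,9} for the 22 across but in {3} for the 7 down — contradiction. So R2C3 = 2.
R1C3 = 7 − 2 = 5 completes the 7 down.
R1C4 = 22 − 16 = 6 completes the 22 across.
R2C4 = 12 − 8 = 4 completes the 12 across.

5 1 2 4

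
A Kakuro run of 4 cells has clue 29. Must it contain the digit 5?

Yes

The only way to make 29 from 4 distinct digits is {5,7,8,9}, which contains 5.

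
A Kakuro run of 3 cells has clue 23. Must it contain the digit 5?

No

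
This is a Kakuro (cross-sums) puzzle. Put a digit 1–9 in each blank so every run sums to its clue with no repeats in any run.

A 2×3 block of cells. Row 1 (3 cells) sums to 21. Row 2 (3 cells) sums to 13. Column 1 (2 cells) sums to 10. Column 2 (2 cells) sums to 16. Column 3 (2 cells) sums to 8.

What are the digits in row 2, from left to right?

16 in 2 cells must be {7,9}.
Nothing is forced directly, so branch on (1,3), whose candidates are 5 or 6 or 7. If (1,3) = 6: that forces (1,2) = 7, (2,2) = 9, after which (2,3) would have to be in {1,3} for the 13 across but in {2} for the 8 down — contradiction. If (1,3) = 7: that forces (1,2) = 9, (2,2) = 7, (2,3) = 1, after which (1,1) would have to be in {5} for the 21 across but in {1,2,3,4,6,7,8,9} for the 10 down — contradiction. So (1,3) = 5.
(2,3) = 8 − 5 = 3 completes the 8 down.
Given what's placed, (2,2) must be 9 to fit the 13 across and 16 down.
(1,2) = 16 − 9 = 7 completes the 16 down.
(2,1) = 13 − 12 = 1 completes the 13 across.
(1,1) = 21 − 12 = 9 completes the 21 across.

1 9 3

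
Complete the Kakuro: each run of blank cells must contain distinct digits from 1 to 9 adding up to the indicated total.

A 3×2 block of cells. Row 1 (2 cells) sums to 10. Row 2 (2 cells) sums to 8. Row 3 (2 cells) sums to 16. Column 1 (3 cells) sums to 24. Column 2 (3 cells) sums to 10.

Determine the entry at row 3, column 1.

16 in 2 cells must be {7,9}; 24 in 3 cells must be {7,8,9}.
The 8 across and the 24 down share only 7, so (2,1) = 7.
(2,2) = 8 − 7 = 1 completes the 8 across.
Given what's placed, (3,1) must be 9 to fit the 16 across and 24 down.
(3,2) = 16 − 9 = 7 completes the 16 across.
(1,1) = 24 − 16 = 8 completes the 24 down.
(1,2) = 10 − 8 = 2 completes the 10 across.

9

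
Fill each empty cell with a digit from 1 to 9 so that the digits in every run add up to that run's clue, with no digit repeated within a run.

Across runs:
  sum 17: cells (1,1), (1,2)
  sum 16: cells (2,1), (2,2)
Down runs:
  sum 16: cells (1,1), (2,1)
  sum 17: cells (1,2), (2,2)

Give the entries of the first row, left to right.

17 in 2 cells must be {8,9}; 16 in 2 cells must be {7,9}.
The 17 across and the 16 down share only 9, so (1,1) = 9.
(1,2) = 17 − 9 = 8 completes the 17 across.
(2,1) = 16 − 9 = 7 completes the 16 down.
(2,2) = 16 − 7 = 9 completes the 16 across.

9, 8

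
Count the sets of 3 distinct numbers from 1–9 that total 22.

2

3 distinct digits from 1–9 sum between 6 and 24.
Enumerating: {5,8,9}, {6,7,9}.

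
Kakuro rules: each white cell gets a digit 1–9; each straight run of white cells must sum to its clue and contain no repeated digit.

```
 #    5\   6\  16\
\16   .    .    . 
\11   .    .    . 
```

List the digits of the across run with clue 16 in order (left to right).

2 5 9

16 in 2 cells must be {7,9}.
The 11 across and the 16 down share only 7, so R2C3 = 7.
R1C3 = 16 − 7 = 9 completes the 16 down.
Given what's placed, R2C2 must be 1 to fit the 11 across and 6 down.
R1C2 = 6 − 1 = 5 completes the 6 down.
R2C1 = 11 − 8 = 3 completes the 11 across.
R1C1 = 16 − 14 = 2 completes the 16 across.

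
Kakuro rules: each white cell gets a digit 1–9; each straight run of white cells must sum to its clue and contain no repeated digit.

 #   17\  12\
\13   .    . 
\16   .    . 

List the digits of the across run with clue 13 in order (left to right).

8 5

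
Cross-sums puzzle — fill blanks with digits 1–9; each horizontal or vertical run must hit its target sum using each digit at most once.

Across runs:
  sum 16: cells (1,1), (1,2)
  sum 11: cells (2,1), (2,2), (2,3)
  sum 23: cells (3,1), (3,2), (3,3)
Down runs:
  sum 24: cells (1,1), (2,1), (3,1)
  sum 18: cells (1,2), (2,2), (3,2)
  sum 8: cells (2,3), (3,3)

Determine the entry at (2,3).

2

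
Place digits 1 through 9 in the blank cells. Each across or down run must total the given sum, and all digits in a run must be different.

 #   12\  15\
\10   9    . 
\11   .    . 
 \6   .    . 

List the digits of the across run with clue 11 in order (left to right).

2 9

R1C2 = 10 − 9 = 1 completes the 10 across.
Given what's placed, R2C1 must be 2 to fit the 11 across and 12 down.
R2C2 = 11 − 2 = 9 completes the 11 across.
R3C1 = 12 − 11 = 1 completes the 12 down.
R3C2 = 6 − 1 = 5 completes the 6 across.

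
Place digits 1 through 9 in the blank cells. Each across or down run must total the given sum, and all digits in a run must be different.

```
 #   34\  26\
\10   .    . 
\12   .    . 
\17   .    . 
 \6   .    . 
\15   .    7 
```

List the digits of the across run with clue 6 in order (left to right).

4 2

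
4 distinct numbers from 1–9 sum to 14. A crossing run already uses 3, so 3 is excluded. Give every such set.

{1,2,4,7}; {1,2,5,6}

4 distinct digits from 1–9 sum between 10 and 30.
Dropping sets that contain 3.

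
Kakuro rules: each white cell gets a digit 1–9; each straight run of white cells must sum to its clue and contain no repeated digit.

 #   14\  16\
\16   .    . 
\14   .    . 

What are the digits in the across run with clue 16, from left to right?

9 7

16 in 2 cells must be {7,9}.
The 16 across and the 14 down share only 9, so R1C1 = 9.
R1C2 = 16 − 9 = 7 completes the 16 across.
R2C1 = 14 − 9 = 5 completes the 14 down.
R2C2 = 14 − 5 = 9 completes the 14 across.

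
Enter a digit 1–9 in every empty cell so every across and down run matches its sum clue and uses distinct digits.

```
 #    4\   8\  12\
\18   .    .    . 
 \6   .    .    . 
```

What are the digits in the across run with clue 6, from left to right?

1 2 3

6 in 3 cells must be {1,2,3}; 4 in 2 cells must be {1,3}.
The 6 across and the 12 down share only 3, so R2C3 = 3.
R1C3 = 12 − 3 = 9 completes the 12 down.
Given what's placed, R2C1 must be 1 to fit the 6 across and 4 down.
R2C2 = 6 − 4 = 2 completes the 6 across.
R1C1 = 4 − 1 = 3 completes the 4 down.
R1C2 = 18 − 12 = 6 completes the 18 across.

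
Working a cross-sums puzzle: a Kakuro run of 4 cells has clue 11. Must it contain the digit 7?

No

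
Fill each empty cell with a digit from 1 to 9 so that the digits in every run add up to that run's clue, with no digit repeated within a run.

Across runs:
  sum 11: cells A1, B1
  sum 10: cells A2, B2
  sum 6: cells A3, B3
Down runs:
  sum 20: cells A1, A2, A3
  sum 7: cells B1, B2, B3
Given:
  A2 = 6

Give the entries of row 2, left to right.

6 4

7 in 3 cells must be {1,2,4}.
B2 = 10 − 6 = 4 completes the 10 across.
Given what's placed, A3 must be 5 to fit the 6 across and 20 down.
B3 = 6 − 5 = 1 completes the 6 across.
A1 = 20 − 11 = 9 completes the 20 down.
B1 = 11 − 9 = 2 completes the 11 across.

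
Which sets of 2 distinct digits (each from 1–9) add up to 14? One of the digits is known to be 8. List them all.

{6,8}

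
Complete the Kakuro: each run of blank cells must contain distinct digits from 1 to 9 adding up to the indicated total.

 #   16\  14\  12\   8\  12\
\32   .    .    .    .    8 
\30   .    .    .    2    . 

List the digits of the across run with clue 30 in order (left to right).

7 9 8 2 4

16 in 2 cells must be {7,9}.
R1C4 = 8 − 2 = 6 completes the 8 down.
R2C5 = 12 − 8 = 4 completes the 12 down.
Nothing is forced directly, so branch on R2C2, whose candidates are 8 or 9. If R2C2 = 8: then R1C2 would have to be in {2,4,5,7,9} for the 32 across but in {6} for the 14 down — contradiction. So R2C2 = 9.
R1C2 = 14 − 9 = 5 completes the 14 down.
R2C1 = 7: the only remaining digit allowed by both the 30 across and the 16 down.
R2C3 = 30 − 22 = 8 completes the 30 across.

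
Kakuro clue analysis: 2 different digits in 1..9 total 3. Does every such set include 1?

Yes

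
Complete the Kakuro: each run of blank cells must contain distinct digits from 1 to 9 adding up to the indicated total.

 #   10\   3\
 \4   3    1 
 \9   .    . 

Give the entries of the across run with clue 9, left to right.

7 2

4 in 2 cells must be {1,3}; 3 in 2 cells must be {1,2}.
R2C1 = 10 − 3 = 7 completes the 10 down.
R2C2 = 9 − 7 = 2 completes the 9 across.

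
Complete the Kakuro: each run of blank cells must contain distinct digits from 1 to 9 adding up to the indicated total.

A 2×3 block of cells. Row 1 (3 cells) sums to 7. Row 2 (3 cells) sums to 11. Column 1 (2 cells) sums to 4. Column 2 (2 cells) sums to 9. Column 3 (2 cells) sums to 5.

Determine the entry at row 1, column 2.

2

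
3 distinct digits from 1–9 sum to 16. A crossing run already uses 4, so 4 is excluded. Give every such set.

3 distinct digits from 1–9 sum between 6 and 24.
Dropping sets that contain 4.

{1,6,9}; {1,7,8}; {2,5,9}; {2,6,8}; {3,5,8}; {3,6,7}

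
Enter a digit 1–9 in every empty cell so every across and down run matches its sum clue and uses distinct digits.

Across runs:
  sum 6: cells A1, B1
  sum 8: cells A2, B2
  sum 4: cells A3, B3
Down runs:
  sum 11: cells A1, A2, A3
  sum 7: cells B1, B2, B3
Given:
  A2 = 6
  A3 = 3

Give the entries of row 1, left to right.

2, 4

4 in 2 cells must be {1,3}; 7 in 3 cells must be {1,2,4}.
A1 = 11 − 9 = 2 completes the 11 down.
B1 = 6 − 2 = 4 completes the 6 across.
B2 = 8 − 6 = 2 completes the 8 across.
B3 = 4 − 3 = 1 completes the 4 across.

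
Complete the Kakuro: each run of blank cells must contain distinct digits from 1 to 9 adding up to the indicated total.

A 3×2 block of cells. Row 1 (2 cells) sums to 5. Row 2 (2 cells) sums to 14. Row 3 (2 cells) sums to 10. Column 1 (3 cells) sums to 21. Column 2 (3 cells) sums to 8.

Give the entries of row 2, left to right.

9, 5

The 5 across and the 21 down share only 4, so (1,1) = 4.
(1,2) = 5 − 4 = 1 completes the 5 across.
Given what's placed, (2,2) must be 5 to fit the 14 across and 8 down.
(3,2) = 8 − 6 = 2 completes the 8 down.
(2,1) = 14 − 5 = 9 completes the 14 across.
(3,1) = 10 − 2 = 8 completes the 10 across.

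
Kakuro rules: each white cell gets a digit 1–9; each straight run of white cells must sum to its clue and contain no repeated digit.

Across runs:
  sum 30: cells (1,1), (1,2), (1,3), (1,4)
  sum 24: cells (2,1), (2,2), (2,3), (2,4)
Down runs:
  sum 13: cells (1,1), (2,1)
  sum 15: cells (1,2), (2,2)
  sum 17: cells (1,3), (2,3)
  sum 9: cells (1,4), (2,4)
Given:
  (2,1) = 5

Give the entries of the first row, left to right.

8, 6, 9, 7

30 in 4 cells must be {6,7,8,9}; 17 in 2 cells must be {8,9}.
(1,1) = 13 − 5 = 8 completes the 13 down.
(1,3) = 9: the only remaining digit allowed by both the 30 across and the 17 down.
(2,3) = 17 − 9 = 8 completes the 17 down.
No cell is forced outright now. (2,2) can only be 7 or 9 (the digits allowed by both its 24 across and its 15 down). If (2,2) = 7: then (1,2) would have to be in {6,7} for the 30 across but in {8} for the 15 down — contradiction. So (2,2) = 9.
(1,2) = 15 − 9 = 6 completes the 15 down.
(1,4) = 30 − 23 = 7 completes the 30 across.
(2,4) = 24 − 22 = 2 completes the 24 across.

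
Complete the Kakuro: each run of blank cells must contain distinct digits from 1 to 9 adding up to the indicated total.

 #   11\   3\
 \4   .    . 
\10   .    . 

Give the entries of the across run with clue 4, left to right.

4 in 2 cells must be {1,3}; 3 in 2 cells must be {1,2}.
The 4 across and the 11 down share only 3, so R1C1 = 3.
R1C2 = 4 − 3 = 1 completes the 4 across.
R2C1 = 11 − 3 = 8 completes the 11 down.
R2C2 = 10 − 8 = 2 completes the 10 across.

3 1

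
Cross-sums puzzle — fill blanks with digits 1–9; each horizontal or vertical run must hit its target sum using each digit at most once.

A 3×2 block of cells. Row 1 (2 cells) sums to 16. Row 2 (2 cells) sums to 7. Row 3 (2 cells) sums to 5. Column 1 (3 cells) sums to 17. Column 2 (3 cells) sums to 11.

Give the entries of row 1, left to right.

16 in 2 cells must be {7,9}.
The 16 across and the 11 down share only 7, so (1,2) = 7.
(1,1) = 16 − 7 = 9 completes the 16 across.
Nothing is forced directly, so branch on (2,2), whose candidates are 1 or 3. If (2,2) = 3: then (2,1) would have to be in {4} for the 7 across but in {1,2,3,5,6,7} for the 17 down — contradiction. So (2,2) = 1.
(2,1) = 7 − 1 = 6 completes the 7 across.
(3,1) = 17 − 15 = 2 completes the 17 down.
(3,2) = 5 − 2 = 3 completes the 5 across.

9 7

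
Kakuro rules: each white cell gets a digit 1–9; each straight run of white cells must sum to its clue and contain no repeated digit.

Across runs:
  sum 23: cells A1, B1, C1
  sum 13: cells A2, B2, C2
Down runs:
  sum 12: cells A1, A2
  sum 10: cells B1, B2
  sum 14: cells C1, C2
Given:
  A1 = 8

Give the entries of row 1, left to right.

23 in 3 cells must be {6,8,9}.
A2 = 12 − 8 = 4 completes the 12 down.
No cell is forced outright now. C2 can only be 6 or 8 (the digits allowed by both its 13 across and its 14 down). If C2 = 6: then C1 would have to be in {6,9} for the 23 across but in {8} for the 14 down — contradiction. So C2 = 8.
C1 = 14 − 8 = 6 completes the 14 down.
B2 = 13 − 12 = 1 completes the 13 across.
B1 = 23 − 14 = 9 completes the 23 across.

8 9 6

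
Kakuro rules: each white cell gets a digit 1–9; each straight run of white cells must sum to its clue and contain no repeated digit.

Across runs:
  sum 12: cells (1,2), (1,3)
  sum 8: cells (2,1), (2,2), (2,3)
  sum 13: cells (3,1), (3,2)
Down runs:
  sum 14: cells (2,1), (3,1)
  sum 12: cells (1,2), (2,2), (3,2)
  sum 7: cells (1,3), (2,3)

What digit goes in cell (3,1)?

The 8 across and the 14 down share only 5, so (2,1) = 5.
(3,1) = 14 − 5 = 9 completes the 14 down.
(3,2) = 13 − 9 = 4 completes the 13 across.
No cell is forced outright now. (2,2) can only be 1 or 2 (the digits allowed by both its 8 across and its 12 down). If (2,2) = 2: then (1,2) would have to be in {3,4,5,7,8,9} for the 12 across but in {6} for the 12 down — contradiction. So (2,2) = 1.
(1,2) = 12 − 5 = 7 completes the 12 down.
(1,3) = 12 − 7 = 5 completes the 12 across.
(2,3) = 8 − 6 = 2 completes the 8 across.

9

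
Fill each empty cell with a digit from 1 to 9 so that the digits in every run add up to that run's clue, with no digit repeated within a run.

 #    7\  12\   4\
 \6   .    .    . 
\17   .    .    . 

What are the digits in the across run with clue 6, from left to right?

6 in 3 cells must be {1,2,3}; 4 in 2 cells must be {1,3}.
The 6 across and the 12 down share only 3, so R1C2 = 3.
Given what's placed, R1C3 must be 1 to fit the 6 across and 4 down.
R2C2 = 12 − 3 = 9 completes the 12 down.
R2C3 = 4 − 1 = 3 completes the 4 down.
R1C1 = 6 − 4 = 2 completes the 6 across.
R2C1 = 17 − 12 = 5 completes the 17 across.

2 3 1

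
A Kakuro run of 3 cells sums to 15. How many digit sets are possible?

8

3 distinct digits from 1–9 sum between 6 and 24.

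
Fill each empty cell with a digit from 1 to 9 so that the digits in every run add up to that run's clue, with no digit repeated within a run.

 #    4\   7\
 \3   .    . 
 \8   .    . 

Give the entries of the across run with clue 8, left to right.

3 5

3 in 2 cells must be {1,2}; 4 in 2 cells must be {1,3}.
The 3 across and the 4 down share only 1, so R1C1 = 1.
R1C2 = 3 − 1 = 2 completes the 3 across.
R2C1 = 4 − 1 = 3 completes the 4 down.
R2C2 = 8 − 3 = 5 completes the 8 across.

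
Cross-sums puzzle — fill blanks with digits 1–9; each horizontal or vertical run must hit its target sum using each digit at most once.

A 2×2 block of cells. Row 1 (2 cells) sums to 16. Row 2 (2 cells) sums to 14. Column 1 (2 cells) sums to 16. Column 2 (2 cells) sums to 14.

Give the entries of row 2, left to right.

16 in 2 cells must be {7,9}.
The 16 across and the 14 down share only 9, so (1,2) = 9.
The 14 across and the 16 down share only 9, so (2,1) = 9.
(2,2) = 14 − 9 = 5 completes the 14 across.
(1,1) = 16 − 9 = 7 completes the 16 across.

9, 5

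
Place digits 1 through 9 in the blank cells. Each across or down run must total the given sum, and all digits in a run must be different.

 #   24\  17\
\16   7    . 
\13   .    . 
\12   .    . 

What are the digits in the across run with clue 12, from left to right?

9 3

16 in 2 cells must be {7,9}; 24 in 3 cells must be {7,8,9}.
R1C2 = 16 − 7 = 9 completes the 16 across.
Nothing is forced directly, so branch on R2C1, whose candidates are 8 or 9. If R2C1 = 9: then R2C2 would have to be in {4} for the 13 across but in {1,2,3,5,6,7} for the 17 down — contradiction. So R2C1 = 8.
R2C2 = 13 − 8 = 5 completes the 13 across.
R3C1 = 24 − 15 = 9 completes the 24 down.
R3C2 = 12 − 9 = 3 completes the 12 across.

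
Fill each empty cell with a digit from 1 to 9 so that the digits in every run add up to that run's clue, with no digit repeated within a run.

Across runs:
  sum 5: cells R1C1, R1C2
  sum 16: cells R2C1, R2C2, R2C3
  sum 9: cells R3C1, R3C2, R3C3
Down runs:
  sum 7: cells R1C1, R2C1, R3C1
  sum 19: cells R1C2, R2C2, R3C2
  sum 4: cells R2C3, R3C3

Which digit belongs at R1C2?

4

7 in 3 cells must be {1,2,4}; 4 in 2 cells must be {1,3}.
Nothing is forced directly, so branch on R2C3, whose candidates are 1 or 3. If R2C3 = 1: then R2C1 would have to be in {6,7,8,9} for the 16 across but in {1,2,4} for the 7 down — contradiction. So R2C3 = 3.
Given what's placed, R2C1 must be 4 to fit the 16 across and 7 down.
R2C2 = 16 − 7 = 9 completes the 16 across.
R3C3 = 4 − 3 = 1 completes the 4 down.
R3C1 = 2: the only remaining digit allowed by both the 9 across and the 7 down.
R3C2 = 9 − 3 = 6 completes the 9 across.
R1C1 = 7 − 6 = 1 completes the 7 down.
R1C2 = 5 − 1 = 4 completes the 5 across.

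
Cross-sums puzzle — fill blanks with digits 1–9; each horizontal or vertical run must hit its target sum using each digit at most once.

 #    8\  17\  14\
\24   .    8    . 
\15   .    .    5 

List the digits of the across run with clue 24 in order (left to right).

7, 8, 9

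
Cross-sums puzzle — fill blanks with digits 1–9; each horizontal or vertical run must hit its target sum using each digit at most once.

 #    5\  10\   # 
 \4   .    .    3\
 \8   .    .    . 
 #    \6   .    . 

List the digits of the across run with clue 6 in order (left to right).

4 in 2 cells must be {1,3}; 3 in 2 cells must be {1,2}.
Nothing is forced directly, so branch on R1C1, whose candidates are 1 or 3. If R1C1 = 1: that forces R1C2 = 3, R2C1 = 4, R2C2 = 1, after which R2C3 would have to be in {3} for the 8 across but in {1,2} for the 3 down — contradiction. So R1C1 = 3.
R1C2 = 4 − 3 = 1 completes the 4 across.
R2C1 = 5 − 3 = 2 completes the 5 down.
R2C2 = 5: the only remaining digit allowed by both the 8 across and the 10 down.
R2C3 = 8 − 7 = 1 completes the 8 across.
R3C2 = 10 − 6 = 4 completes the 10 down.
R3C3 = 6 − 4 = 2 completes the 6 across.

4 2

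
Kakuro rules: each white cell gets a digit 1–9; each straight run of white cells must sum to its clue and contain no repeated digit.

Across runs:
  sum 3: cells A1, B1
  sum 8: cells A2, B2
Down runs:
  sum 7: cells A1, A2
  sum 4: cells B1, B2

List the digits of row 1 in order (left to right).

3 in 2 cells must be {1,2}; 4 in 2 cells must be {1,3}.
The 3 across and the 4 down share only 1, so B1 = 1.
B2 = 4 − 1 = 3 completes the 4 down.
A1 = 3 − 1 = 2 completes the 3 across.
A2 = 8 − 3 = 5 completes the 8 across.

2, 1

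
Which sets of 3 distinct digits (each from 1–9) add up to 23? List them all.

3 distinct digits from 1–9 sum between 6 and 24.
Only one set works: {6,8,9}.

{6,8,9}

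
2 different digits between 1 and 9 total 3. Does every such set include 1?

Yes

The only way to make 3 from 2 distinct digits is {1,2}, which contains 1.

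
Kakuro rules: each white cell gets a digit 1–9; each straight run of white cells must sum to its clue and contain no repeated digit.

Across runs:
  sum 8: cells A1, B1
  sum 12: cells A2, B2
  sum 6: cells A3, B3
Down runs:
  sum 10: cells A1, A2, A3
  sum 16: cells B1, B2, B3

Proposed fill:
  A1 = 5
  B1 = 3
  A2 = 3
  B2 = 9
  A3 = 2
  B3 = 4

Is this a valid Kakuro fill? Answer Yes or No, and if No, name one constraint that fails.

Across: 5+3=8; 3+9=12; 2+4=6. Down: 5+3+2=10; 3+9+4=16. No digit repeats within any run.

Yes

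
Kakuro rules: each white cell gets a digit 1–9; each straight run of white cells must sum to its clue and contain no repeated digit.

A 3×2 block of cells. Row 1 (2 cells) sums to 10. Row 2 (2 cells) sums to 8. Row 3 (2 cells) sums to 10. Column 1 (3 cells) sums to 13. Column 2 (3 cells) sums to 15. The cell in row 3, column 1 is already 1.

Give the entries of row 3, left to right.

1 9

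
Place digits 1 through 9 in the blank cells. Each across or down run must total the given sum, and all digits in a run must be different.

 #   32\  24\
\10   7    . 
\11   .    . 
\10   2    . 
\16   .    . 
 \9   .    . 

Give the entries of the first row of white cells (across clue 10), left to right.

7, 3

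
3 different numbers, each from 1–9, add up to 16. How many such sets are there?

8

3 distinct digits from 1–9 sum between 6 and 24.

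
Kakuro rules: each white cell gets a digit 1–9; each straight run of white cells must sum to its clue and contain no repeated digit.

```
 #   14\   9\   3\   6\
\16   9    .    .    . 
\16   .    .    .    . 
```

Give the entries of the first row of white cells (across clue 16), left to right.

9 1 2 4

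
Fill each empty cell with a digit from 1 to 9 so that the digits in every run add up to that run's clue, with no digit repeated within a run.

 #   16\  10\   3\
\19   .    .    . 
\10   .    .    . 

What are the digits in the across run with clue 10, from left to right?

7 2 1

16 in 2 cells must be {7,9}; 3 in 2 cells must be {1,2}.
The 19 across and the 3 down share only 2, so R1C3 = 2.
The 10 across and the 16 down share only 7, so R2C1 = 7.
R2C3 = 3 − 2 = 1 completes the 3 down.
R1C1 = 16 − 7 = 9 completes the 16 down.
R1C2 = 19 − 11 = 8 completes the 19 across.
R2C2 = 10 − 8 = 2 completes the 10 across.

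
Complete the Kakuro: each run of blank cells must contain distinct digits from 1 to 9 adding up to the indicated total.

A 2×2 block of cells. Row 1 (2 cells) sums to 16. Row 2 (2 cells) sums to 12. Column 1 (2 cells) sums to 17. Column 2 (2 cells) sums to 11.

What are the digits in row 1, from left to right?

16 in 2 cells must be {7,9}; 17 in 2 cells must be {8,9}.
The 16 across and the 17 down share only 9, so (1,1) = 9.
(1,2) = 16 − 9 = 7 completes the 16 across.
(2,1) = 17 − 9 = 8 completes the 17 down.
(2,2) = 12 − 8 = 4 completes the 12 across.

9 7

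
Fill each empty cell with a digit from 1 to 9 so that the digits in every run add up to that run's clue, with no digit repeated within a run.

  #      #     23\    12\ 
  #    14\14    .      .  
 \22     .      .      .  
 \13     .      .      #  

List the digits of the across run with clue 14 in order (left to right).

9, 5

23 in 3 cells must be {6,8,9}.
Nothing is forced directly, so branch on R3C2, whose candidates are 6 or 8 or 9. If R3C2 = 6: then R3C1 would have to be in {7} for the 13 across but in {5,6,8,9} for the 14 down — contradiction. If R3C2 = 9: then R3C1 would have to be in {4} for the 13 across but in {5,6,8,9} for the 14 down — contradiction. So R3C2 = 8.
R3C1 = 13 − 8 = 5 completes the 13 across.
R2C1 = 14 − 5 = 9 completes the 14 down.
R2C2 = 6: the only remaining digit allowed by both the 22 across and the 23 down.
R2C3 = 22 − 15 = 7 completes the 22 across.
R1C2 = 23 − 14 = 9 completes the 23 down.
R1C3 = 14 − 9 = 5 completes the 14 across.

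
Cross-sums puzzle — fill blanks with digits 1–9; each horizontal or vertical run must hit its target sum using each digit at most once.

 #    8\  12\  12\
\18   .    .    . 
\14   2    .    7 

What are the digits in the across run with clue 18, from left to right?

R1C1 = 8 − 2 = 6 completes the 8 down.
R1C3 = 12 − 7 = 5 completes the 12 down.
R2C2 = 14 − 9 = 5 completes the 14 across.
R1C2 = 18 − 11 = 7 completes the 18 across.

6 7 5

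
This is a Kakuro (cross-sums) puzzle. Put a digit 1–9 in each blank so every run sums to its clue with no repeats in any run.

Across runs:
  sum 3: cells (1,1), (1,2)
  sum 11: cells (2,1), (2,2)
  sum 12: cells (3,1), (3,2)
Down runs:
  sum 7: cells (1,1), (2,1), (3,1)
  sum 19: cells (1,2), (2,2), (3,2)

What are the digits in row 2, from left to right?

3 in 2 cells must be {1,2}; 7 in 3 cells must be {1,2,4}.
The 3 across and the 19 down share only 2, so (1,2) = 2.
The 12 across and the 7 down share only 4, so (3,1) = 4.
(3,2) = 12 − 4 = 8 completes the 12 across.
(1,1) = 3 − 2 = 1 completes the 3 across.
(2,1) = 7 − 5 = 2 completes the 7 down.
(2,2) = 11 − 2 = 9 completes the 11 across.

2, 9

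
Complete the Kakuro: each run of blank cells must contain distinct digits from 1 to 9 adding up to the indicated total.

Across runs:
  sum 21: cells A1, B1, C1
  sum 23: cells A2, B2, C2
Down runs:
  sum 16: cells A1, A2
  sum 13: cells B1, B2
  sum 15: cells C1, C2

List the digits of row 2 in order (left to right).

23 in 3 cells must be {6,8,9}; 16 in 2 cells must be {7,9}.
The 23 across and the 16 down share only 9, so A2 = 9.
A1 = 16 − 9 = 7 completes the 16 down.
Nothing is forced directly, so branch on B2, whose candidates are 6 or 8. If B2 = 6: then B1 would have to be in {5,6,8,9} for the 21 across but in {7} for the 13 down — contradiction. So B2 = 8.
B1 = 13 − 8 = 5 completes the 13 down.
C1 = 21 − 12 = 9 completes the 21 across.
C2 = 23 − 17 = 6 completes the 23 across.

9, 8, 6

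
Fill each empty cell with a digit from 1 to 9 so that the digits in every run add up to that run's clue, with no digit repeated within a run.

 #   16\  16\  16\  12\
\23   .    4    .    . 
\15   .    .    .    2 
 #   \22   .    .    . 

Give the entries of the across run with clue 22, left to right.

9, 6, 7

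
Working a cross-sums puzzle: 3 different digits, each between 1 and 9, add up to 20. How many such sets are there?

4

3 distinct digits from 1–9 sum between 6 and 24.
Enumerating: {3,8,9}, {4,7,9}, {5,6,9}, {5,7,8}.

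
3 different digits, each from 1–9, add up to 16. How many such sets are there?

8

3 distinct digits from 1–9 sum between 6 and 24.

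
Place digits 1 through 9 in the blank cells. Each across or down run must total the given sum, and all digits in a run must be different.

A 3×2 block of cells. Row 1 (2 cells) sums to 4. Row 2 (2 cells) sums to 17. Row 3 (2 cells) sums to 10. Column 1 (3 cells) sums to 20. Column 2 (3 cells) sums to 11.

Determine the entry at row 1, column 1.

3

4 in 2 cells must be {1,3}; 17 in 2 cells must be {8,9}.
The 4 across and the 20 down share only 3, so (1,1) = 3.
(1,2) = 4 − 3 = 1 completes the 4 across.
Given what's placed, (2,2) must be 8 to fit the 17 across and 11 down.
(3,2) = 11 − 9 = 2 completes the 11 down.
(2,1) = 17 − 8 = 9 completes the 17 across.
(3,1) = 10 − 2 = 8 completes the 10 across.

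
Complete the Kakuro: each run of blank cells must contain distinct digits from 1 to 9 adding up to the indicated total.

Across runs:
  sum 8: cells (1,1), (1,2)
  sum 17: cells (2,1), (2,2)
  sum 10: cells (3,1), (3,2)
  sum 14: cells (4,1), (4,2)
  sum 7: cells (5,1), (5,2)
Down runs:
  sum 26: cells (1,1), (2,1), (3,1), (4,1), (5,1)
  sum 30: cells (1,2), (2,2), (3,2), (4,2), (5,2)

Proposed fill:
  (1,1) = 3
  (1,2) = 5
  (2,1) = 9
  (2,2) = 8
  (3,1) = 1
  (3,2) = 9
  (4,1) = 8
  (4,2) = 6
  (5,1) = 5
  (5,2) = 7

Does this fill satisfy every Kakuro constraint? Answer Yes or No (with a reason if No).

No — the across run (5,1)–(5,2) sums to 12, not 7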